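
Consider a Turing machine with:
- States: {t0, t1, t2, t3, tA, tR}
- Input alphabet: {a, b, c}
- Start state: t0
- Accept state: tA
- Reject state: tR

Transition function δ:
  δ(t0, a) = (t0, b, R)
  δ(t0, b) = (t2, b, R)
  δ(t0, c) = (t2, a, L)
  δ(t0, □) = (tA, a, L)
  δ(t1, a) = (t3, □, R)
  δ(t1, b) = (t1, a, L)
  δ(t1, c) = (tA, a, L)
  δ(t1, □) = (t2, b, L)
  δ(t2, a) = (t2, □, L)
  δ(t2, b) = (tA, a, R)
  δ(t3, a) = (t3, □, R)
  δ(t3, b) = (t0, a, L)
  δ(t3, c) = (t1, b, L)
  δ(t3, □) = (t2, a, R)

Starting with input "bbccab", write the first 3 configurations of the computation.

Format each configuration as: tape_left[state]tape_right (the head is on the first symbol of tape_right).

Transitions applied:
Step 1: δ(t0, b) = (t2, b, R)
Step 2: δ(t2, b) = (tA, a, R)

The first 3 configurations are:
[t0]bbccab ⊢ b[t2]bccab ⊢ ba[tA]ccab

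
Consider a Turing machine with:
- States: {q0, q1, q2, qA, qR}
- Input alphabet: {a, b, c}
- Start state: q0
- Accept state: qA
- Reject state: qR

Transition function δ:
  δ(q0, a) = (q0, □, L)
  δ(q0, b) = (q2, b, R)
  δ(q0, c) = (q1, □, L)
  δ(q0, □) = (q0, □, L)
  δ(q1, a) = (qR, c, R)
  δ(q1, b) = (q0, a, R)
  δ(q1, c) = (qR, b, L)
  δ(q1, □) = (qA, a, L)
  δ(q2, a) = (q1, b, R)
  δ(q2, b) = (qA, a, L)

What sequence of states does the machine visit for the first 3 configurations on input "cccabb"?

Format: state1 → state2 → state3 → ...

Execution trace:
Initial: [q0]cccabb
Step 1: δ(q0, c) = (q1, □, L) → [q1]□□ccabb
Step 2: δ(q1, □) = (qA, a, L) → [qA]□a□ccabb

The machine reaches the accept state qA and halts.

State sequence: q0 → q1 → qA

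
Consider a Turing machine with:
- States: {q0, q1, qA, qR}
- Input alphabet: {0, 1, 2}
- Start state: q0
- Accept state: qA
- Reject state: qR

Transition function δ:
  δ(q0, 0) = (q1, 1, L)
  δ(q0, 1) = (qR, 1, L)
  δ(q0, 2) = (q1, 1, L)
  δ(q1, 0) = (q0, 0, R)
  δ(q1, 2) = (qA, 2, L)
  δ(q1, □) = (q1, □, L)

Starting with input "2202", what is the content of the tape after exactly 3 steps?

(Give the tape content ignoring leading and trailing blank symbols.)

Execution trace:
Initial: [q0]2202
Step 1: δ(q0, 2) = (q1, 1, L) → [q1]□1202
Step 2: δ(q1, □) = (q1, □, L) → [q1]□□1202
Step 3: δ(q1, □) = (q1, □, L) → [q1]□□□1202

After 3 steps, the tape (ignoring leading/trailing blanks) is: 1202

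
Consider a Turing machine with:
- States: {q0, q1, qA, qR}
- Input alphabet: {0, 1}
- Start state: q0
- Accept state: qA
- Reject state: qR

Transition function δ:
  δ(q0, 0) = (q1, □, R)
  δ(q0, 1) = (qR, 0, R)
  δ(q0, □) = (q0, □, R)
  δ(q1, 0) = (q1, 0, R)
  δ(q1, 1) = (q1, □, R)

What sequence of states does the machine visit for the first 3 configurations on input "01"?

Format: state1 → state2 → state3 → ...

Execution trace:
Initial: [q0]01
Step 1: δ(q0, 0) = (q1, □, R) → □[q1]1
Step 2: δ(q1, 1) = (q1, □, R) → □□[q1]□

No transition is defined for δ(q1, □). By convention the machine halts and rejects.

State sequence: q0 → q1 → q1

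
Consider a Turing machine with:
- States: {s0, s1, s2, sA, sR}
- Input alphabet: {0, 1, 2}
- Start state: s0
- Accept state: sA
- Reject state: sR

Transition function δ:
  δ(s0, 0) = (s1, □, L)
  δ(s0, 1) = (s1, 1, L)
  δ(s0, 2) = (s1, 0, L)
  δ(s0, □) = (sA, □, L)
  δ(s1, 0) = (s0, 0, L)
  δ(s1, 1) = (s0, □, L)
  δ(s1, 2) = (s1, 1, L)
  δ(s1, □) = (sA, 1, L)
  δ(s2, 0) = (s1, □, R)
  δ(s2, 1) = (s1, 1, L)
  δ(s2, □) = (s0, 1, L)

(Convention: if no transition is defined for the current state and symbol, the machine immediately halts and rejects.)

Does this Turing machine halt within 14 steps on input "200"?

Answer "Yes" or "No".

Execution trace:
Initial: [s0]200
Step 1: δ(s0, 2) = (s1, 0, L) → [s1]□000
Step 2: δ(s1, □) = (sA, 1, L) → [sA]□1000

The machine reaches the accept state sA and halts.
The machine halted after 2 steps (within the 14-step bound).

Answer: Yes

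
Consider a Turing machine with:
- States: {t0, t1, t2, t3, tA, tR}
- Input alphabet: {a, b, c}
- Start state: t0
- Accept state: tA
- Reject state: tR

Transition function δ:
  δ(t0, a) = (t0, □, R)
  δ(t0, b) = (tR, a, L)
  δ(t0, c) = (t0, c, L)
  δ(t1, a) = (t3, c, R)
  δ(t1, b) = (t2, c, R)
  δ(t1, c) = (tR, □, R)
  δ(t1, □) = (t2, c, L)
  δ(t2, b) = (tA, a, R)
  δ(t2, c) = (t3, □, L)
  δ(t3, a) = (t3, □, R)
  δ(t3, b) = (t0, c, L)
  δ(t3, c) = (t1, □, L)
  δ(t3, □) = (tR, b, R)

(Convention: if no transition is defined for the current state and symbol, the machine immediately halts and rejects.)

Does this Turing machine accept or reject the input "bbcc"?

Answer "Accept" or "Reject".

Execution trace:
Initial: [t0]bbcc
Step 1: δ(t0, b) = (tR, a, L) → [tR]□abcc

The machine reaches the reject state tR and halts.

Answer: Reject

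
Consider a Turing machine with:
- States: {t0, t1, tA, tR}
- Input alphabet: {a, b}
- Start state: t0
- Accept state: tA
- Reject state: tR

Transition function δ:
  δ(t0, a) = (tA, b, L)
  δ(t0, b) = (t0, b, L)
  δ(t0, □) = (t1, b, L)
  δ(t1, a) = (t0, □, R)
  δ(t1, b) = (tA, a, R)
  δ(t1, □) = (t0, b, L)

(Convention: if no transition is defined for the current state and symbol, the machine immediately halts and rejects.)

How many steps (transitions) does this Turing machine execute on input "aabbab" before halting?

Execution trace:
Initial: [t0]aabbab
Step 1: δ(t0, a) = (tA, b, L) → [tA]□babbab

The machine reaches the accept state tA and halts.

The machine executed 1 step before halting.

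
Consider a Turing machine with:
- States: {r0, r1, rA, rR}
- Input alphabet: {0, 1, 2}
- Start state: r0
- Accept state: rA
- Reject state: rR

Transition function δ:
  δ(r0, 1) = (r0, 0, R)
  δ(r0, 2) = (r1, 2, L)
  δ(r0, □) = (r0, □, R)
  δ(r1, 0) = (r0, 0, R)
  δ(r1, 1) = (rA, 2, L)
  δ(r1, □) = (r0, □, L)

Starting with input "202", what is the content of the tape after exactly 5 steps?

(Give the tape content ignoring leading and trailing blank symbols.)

Execution trace:
Initial: [r0]202
Step 1: δ(r0, 2) = (r1, 2, L) → [r1]□202
Step 2: δ(r1, □) = (r0, □, L) → [r0]□□202
Step 3: δ(r0, □) = (r0, □, R) → □[r0]□202
Step 4: δ(r0, □) = (r0, □, R) → □□[r0]202
Step 5: δ(r0, 2) = (r1, 2, L) → □[r1]□202

After 5 steps, the tape (ignoring leading/trailing blanks) is: 202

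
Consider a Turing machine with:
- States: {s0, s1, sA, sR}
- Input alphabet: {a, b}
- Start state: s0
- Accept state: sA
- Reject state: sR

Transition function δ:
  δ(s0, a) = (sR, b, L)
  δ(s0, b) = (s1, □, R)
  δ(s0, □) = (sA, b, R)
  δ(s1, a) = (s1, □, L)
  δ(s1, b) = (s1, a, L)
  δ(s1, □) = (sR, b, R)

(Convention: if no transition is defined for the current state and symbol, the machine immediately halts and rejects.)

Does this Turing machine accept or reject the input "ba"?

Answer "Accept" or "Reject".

Execution trace:
Initial: [s0]ba
Step 1: δ(s0, b) = (s1, □, R) → □[s1]a
Step 2: δ(s1, a) = (s1, □, L) → [s1]□□
Step 3: δ(s1, □) = (sR, b, R) → b[sR]□

The machine reaches the reject state sR and halts.

Answer: Reject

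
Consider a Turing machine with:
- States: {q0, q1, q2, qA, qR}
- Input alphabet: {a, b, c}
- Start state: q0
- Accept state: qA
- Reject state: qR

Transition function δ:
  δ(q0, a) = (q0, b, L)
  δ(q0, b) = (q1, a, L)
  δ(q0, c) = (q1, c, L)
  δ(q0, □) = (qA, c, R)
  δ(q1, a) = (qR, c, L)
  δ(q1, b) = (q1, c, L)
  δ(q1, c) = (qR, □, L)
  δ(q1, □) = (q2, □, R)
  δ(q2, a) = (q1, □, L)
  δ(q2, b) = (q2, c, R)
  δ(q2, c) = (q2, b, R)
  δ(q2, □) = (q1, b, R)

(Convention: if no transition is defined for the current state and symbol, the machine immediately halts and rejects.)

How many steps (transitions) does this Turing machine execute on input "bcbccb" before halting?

Execution trace:
Initial: [q0]bcbccb
Step 1: δ(q0, b) = (q1, a, L) → [q1]□acbccb
Step 2: δ(q1, □) = (q2, □, R) → □[q2]acbccb
Step 3: δ(q2, a) = (q1, □, L) → [q1]□□cbccb
Step 4: δ(q1, □) = (q2, □, R) → □[q2]□cbccb
Step 5: δ(q2, □) = (q1, b, R) → □b[q1]cbccb
Step 6: δ(q1, c) = (qR, □, L) → □[qR]b□bccb

The machine reaches the reject state qR and halts.

The machine executed 6 steps before halting.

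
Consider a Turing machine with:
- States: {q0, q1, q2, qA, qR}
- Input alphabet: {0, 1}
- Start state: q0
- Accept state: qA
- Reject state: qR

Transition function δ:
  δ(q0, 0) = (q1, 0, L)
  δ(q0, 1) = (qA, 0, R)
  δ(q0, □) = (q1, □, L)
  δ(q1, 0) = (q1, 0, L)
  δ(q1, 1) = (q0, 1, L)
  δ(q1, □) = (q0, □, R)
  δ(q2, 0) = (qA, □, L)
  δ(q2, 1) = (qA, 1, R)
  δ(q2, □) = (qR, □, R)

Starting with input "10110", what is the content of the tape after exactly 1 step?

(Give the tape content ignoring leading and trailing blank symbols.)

Execution trace:
Initial: [q0]10110
Step 1: δ(q0, 1) = (qA, 0, R) → 0[qA]0110

The machine reaches the accept state qA and halts.

After 1 step, the tape (ignoring leading/trailing blanks) is: 00110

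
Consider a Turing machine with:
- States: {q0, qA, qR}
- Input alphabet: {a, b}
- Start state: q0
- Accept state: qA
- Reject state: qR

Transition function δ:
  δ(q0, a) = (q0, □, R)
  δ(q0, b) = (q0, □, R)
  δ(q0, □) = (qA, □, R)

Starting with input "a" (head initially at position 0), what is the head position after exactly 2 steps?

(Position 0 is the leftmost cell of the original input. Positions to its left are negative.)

Execution trace (head position shown):
Step 0: [q0]a  (head at position 0)
Step 1: move right → □[q0]□  (head at position 1)
Step 2: move right → □□[qA]□  (head at position 2)

After 2 steps, the head is at position 2.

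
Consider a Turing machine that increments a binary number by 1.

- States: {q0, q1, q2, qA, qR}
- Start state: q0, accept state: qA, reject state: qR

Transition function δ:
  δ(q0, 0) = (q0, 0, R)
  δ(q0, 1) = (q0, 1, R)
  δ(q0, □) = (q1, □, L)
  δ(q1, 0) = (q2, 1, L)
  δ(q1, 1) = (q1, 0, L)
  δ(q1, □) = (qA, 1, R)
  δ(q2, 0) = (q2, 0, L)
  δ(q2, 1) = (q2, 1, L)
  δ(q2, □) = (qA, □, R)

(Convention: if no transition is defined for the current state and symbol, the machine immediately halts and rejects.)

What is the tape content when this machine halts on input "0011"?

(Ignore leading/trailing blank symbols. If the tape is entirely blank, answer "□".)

Execution trace:
Initial: [q0]0011
Step 1: δ(q0, 0) = (q0, 0, R) → 0[q0]011
Step 2: δ(q0, 0) = (q0, 0, R) → 00[q0]11
Step 3: δ(q0, 1) = (q0, 1, R) → 001[q0]1
Step 4: δ(q0, 1) = (q0, 1, R) → 0011[q0]□
Step 5: δ(q0, □) = (q1, □, L) → 001[q1]1□
Step 6: δ(q1, 1) = (q1, 0, L) → 00[q1]10□
Step 7: δ(q1, 1) = (q1, 0, L) → 0[q1]000□
Step 8: δ(q1, 0) = (q2, 1, L) → [q2]0100□
Step 9: δ(q2, 0) = (q2, 0, L) → [q2]□0100□
Step 10: δ(q2, □) = (qA, □, R) → □[qA]0100□

The machine reaches the accept state qA and halts.

Final tape (ignoring leading/trailing blanks): 0100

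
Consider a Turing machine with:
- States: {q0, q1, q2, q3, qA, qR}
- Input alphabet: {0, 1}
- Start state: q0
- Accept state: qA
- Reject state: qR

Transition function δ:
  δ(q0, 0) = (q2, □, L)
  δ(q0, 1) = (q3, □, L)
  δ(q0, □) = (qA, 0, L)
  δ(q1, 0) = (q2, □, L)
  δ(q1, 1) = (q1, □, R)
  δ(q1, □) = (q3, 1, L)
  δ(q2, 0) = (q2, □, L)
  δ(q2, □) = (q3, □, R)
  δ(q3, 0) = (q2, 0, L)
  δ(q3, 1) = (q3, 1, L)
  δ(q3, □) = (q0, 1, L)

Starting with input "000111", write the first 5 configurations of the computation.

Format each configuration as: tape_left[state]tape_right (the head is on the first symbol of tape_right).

Transitions applied:
Step 1: δ(q0, 0) = (q2, □, L)
Step 2: δ(q2, □) = (q3, □, R)
Step 3: δ(q3, □) = (q0, 1, L)
Step 4: δ(q0, □) = (qA, 0, L)

The first 5 configurations are:
[q0]000111 ⊢ [q2]□□00111 ⊢ □[q3]□00111 ⊢ [q0]□100111 ⊢ [qA]□0100111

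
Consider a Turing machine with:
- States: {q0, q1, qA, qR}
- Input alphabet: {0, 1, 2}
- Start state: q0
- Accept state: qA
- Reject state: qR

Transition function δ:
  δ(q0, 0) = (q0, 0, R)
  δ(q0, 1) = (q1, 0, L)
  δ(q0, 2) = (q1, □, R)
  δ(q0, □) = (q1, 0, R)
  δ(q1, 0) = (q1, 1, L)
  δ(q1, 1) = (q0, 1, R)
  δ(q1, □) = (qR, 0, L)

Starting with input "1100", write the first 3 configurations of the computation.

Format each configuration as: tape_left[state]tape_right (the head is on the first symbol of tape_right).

Transitions applied:
Step 1: δ(q0, 1) = (q1, 0, L)
Step 2: δ(q1, □) = (qR, 0, L)

The first 3 configurations are:
[q0]1100 ⊢ [q1]□0100 ⊢ [qR]□00100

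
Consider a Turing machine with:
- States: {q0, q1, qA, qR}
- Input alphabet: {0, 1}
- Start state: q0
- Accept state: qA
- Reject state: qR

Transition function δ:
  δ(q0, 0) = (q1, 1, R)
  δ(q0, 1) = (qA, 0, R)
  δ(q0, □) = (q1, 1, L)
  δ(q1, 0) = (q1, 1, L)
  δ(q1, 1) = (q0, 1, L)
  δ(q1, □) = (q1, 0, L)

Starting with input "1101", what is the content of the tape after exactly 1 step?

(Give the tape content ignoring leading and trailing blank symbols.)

Execution trace:
Initial: [q0]1101
Step 1: δ(q0, 1) = (qA, 0, R) → 0[qA]101

The machine reaches the accept state qA and halts.

After 1 step, the tape (ignoring leading/trailing blanks) is: 0101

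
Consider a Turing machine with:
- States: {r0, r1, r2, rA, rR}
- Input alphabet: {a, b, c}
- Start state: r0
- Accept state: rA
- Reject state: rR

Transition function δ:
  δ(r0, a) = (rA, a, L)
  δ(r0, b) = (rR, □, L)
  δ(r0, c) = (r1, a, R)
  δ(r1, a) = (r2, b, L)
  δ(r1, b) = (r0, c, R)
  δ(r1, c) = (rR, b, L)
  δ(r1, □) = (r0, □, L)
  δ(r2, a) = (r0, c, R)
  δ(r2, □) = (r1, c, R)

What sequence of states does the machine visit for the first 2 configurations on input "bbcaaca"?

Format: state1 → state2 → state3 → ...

Execution trace:
Initial: [r0]bbcaaca
Step 1: δ(r0, b) = (rR, □, L) → [rR]□□bcaaca

The machine reaches the reject state rR and halts.

State sequence: r0 → rR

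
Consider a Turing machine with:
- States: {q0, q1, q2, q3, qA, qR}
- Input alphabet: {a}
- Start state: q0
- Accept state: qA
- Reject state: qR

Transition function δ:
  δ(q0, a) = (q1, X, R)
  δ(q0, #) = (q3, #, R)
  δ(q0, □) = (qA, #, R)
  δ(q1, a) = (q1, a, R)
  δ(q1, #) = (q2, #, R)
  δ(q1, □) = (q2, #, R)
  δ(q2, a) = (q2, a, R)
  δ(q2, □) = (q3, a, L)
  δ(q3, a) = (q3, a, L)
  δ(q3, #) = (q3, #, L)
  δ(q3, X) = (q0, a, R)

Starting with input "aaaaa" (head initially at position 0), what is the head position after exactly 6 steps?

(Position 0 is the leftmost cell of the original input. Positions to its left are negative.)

Execution trace (head position shown):
Step 0: [q0]aaaaa  (head at position 0)
Step 1: move right → X[q1]aaaa  (head at position 1)
Step 2: move right → Xa[q1]aaa  (head at position 2)
Step 3: move right → Xaa[q1]aa  (head at position 3)
Step 4: move right → Xaaa[q1]a  (head at position 4)
Step 5: move right → Xaaaa[q1]□  (head at position 5)
Step 6: move right → Xaaaa#[q2]□  (head at position 6)

After 6 steps, the head is at position 6.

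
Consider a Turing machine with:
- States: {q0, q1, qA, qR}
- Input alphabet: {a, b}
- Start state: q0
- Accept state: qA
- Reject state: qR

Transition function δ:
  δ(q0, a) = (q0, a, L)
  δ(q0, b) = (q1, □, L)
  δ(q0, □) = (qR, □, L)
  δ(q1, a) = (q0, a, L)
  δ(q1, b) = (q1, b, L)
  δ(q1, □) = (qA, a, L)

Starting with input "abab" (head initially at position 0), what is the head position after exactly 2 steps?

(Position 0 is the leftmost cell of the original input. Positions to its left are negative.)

Execution trace (head position shown):
Step 0: [q0]abab  (head at position 0)
Step 1: move left → [q0]□abab  (head at position -1)
Step 2: move left → [qR]□□abab  (head at position -2)

After 2 steps, the head is at position -2.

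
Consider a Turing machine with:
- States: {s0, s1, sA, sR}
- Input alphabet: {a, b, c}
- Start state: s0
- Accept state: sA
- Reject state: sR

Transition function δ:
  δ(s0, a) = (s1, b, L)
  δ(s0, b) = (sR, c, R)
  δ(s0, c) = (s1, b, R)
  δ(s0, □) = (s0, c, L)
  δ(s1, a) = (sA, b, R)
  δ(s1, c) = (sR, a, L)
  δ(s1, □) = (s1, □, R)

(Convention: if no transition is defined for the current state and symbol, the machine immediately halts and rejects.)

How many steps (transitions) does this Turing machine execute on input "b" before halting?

Execution trace:
Initial: [s0]b
Step 1: δ(s0, b) = (sR, c, R) → c[sR]□

The machine reaches the reject state sR and halts.

The machine executed 1 step before halting.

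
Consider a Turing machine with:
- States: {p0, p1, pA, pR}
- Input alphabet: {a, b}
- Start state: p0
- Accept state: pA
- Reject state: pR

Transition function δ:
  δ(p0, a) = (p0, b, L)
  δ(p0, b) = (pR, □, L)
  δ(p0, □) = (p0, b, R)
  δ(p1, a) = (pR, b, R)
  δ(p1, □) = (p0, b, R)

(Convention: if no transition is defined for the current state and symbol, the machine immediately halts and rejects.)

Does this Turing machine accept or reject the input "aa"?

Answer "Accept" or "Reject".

Execution trace:
Initial: [p0]aa
Step 1: δ(p0, a) = (p0, b, L) → [p0]□ba
Step 2: δ(p0, □) = (p0, b, R) → b[p0]ba
Step 3: δ(p0, b) = (pR, □, L) → [pR]b□a

The machine reaches the reject state pR and halts.

Answer: Reject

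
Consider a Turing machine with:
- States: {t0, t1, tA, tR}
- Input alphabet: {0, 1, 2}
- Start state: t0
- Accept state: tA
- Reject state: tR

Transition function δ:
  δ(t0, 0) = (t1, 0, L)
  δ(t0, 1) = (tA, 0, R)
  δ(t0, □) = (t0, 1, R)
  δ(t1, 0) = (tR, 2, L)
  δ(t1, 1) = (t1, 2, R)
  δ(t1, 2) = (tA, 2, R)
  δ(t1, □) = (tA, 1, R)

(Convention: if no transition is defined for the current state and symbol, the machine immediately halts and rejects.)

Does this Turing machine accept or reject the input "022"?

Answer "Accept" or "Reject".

Execution trace:
Initial: [t0]022
Step 1: δ(t0, 0) = (t1, 0, L) → [t1]□022
Step 2: δ(t1, □) = (tA, 1, R) → 1[tA]022

The machine reaches the accept state tA and halts.

Answer: Accept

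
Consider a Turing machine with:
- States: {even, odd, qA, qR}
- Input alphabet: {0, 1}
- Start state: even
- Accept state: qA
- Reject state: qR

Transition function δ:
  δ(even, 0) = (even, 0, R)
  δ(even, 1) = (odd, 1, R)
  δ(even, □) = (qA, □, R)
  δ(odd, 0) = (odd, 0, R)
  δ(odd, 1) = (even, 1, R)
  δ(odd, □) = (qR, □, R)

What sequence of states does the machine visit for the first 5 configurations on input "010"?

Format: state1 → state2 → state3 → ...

Execution trace:
Initial: [even]010
Step 1: δ(even, 0) = (even, 0, R) → 0[even]10
Step 2: δ(even, 1) = (odd, 1, R) → 01[odd]0
Step 3: δ(odd, 0) = (odd, 0, R) → 010[odd]□
Step 4: δ(odd, □) = (qR, □, R) → 010□[qR]□

The machine reaches the reject state qR and halts.

State sequence: even → even → odd → odd → qR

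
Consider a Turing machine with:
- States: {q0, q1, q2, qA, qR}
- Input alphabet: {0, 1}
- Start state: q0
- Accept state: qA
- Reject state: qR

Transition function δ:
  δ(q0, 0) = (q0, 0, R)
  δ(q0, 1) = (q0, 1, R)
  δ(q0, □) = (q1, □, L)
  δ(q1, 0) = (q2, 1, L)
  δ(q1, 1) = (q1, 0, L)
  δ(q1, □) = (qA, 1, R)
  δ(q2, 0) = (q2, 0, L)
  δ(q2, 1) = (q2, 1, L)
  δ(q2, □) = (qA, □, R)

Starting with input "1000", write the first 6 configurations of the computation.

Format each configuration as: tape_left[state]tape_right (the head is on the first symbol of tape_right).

Transitions applied:
Step 1: δ(q0, 1) = (q0, 1, R)
Step 2: δ(q0, 0) = (q0, 0, R)
Step 3: δ(q0, 0) = (q0, 0, R)
Step 4: δ(q0, 0) = (q0, 0, R)
Step 5: δ(q0, □) = (q1, □, L)

The first 6 configurations are:
[q0]1000 ⊢ 1[q0]000 ⊢ 10[q0]00 ⊢ 100[q0]0 ⊢ 1000[q0]□ ⊢ 100[q1]0□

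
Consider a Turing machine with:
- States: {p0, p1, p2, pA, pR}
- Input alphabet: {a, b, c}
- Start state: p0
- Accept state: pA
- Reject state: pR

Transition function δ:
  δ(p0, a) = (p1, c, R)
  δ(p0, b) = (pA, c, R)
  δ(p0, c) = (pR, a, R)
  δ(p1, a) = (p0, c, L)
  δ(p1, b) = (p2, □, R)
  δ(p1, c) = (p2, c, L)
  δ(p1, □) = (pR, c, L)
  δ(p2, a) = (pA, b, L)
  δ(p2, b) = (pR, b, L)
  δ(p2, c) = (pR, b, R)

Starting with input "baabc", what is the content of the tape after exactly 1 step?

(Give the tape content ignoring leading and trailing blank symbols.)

Execution trace:
Initial: [p0]baabc
Step 1: δ(p0, b) = (pA, c, R) → c[pA]aabc

The machine reaches the accept state pA and halts.

After 1 step, the tape (ignoring leading/trailing blanks) is: caabc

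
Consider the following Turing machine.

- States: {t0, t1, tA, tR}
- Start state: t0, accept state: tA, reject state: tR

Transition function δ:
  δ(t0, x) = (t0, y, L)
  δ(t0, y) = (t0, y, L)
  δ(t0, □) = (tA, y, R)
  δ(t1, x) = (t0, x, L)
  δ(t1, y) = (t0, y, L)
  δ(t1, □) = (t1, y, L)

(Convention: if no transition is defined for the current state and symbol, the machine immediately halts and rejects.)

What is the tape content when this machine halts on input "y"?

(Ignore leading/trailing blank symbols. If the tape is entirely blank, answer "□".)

Execution trace:
Initial: [t0]y
Step 1: δ(t0, y) = (t0, y, L) → [t0]□y
Step 2: δ(t0, □) = (tA, y, R) → y[tA]y

The machine reaches the accept state tA and halts.

Final tape (ignoring leading/trailing blanks): yy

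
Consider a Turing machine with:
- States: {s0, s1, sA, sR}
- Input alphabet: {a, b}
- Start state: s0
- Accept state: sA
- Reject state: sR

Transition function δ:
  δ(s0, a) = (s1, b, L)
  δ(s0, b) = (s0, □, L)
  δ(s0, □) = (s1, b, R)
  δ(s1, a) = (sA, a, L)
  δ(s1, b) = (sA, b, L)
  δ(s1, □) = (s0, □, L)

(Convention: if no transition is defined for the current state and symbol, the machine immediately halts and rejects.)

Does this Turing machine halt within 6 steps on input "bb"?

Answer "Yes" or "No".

Execution trace:
Initial: [s0]bb
Step 1: δ(s0, b) = (s0, □, L) → [s0]□□b
Step 2: δ(s0, □) = (s1, b, R) → b[s1]□b
Step 3: δ(s1, □) = (s0, □, L) → [s0]b□b
Step 4: δ(s0, b) = (s0, □, L) → [s0]□□□b
Step 5: δ(s0, □) = (s1, b, R) → b[s1]□□b
Step 6: δ(s1, □) = (s0, □, L) → [s0]b□□b

The machine has not reached a halting state after 6 steps.
The machine did not halt within the 6-step bound.

Answer: No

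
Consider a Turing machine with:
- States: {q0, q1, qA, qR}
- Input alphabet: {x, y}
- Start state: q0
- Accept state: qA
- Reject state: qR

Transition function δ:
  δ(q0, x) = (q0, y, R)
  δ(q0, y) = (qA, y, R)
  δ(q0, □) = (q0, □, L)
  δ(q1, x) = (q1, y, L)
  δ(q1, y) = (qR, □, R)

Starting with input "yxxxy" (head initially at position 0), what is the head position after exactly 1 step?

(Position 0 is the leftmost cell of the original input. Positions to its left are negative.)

Execution trace (head position shown):
Step 0: [q0]yxxxy  (head at position 0)
Step 1: move right → y[qA]xxxy  (head at position 1)

After 1 step, the head is at position 1.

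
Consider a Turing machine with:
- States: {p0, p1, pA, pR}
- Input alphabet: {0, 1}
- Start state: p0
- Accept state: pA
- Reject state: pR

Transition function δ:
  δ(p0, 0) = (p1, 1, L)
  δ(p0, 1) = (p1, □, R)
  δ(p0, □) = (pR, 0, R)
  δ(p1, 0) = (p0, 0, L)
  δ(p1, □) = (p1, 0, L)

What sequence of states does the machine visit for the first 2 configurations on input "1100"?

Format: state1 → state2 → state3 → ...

Execution trace:
Initial: [p0]1100
Step 1: δ(p0, 1) = (p1, □, R) → □[p1]100

No transition is defined for δ(p1, 1). By convention the machine halts and rejects.

State sequence: p0 → p1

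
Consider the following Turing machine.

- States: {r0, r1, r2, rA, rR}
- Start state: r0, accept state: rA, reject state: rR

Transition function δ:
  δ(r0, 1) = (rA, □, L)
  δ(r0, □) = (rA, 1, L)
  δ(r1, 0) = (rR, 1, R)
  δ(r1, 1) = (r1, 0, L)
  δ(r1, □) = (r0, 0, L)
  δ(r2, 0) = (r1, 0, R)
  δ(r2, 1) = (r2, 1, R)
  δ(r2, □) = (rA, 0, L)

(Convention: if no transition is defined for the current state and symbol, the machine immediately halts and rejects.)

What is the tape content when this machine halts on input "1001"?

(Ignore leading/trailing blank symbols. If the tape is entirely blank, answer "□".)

Execution trace:
Initial: [r0]1001
Step 1: δ(r0, 1) = (rA, □, L) → [rA]□□001

The machine reaches the accept state rA and halts.

Final tape (ignoring leading/trailing blanks): 001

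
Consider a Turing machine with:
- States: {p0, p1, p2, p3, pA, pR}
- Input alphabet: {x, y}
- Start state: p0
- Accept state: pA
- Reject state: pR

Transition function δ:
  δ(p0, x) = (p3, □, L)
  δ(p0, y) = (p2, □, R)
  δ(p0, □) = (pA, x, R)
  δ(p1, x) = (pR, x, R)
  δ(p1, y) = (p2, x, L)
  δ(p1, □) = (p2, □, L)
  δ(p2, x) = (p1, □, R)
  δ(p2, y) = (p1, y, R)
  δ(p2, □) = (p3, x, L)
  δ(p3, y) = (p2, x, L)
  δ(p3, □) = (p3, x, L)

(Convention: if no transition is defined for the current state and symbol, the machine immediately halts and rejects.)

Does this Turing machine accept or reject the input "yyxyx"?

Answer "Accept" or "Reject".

Execution trace:
Initial: [p0]yyxyx
Step 1: δ(p0, y) = (p2, □, R) → □[p2]yxyx
Step 2: δ(p2, y) = (p1, y, R) → □y[p1]xyx
Step 3: δ(p1, x) = (pR, x, R) → □yx[pR]yx

The machine reaches the reject state pR and halts.

Answer: Reject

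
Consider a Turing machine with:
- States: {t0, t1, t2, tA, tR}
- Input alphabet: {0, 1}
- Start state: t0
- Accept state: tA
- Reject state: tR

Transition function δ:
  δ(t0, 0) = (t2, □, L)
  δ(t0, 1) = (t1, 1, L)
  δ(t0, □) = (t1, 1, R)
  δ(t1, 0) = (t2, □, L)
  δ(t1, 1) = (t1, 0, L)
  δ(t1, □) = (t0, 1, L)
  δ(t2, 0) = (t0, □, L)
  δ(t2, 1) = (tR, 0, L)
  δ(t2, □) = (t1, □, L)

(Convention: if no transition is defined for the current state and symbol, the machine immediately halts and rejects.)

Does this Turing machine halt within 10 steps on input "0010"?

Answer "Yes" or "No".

Execution trace:
Initial: [t0]0010
Step 1: δ(t0, 0) = (t2, □, L) → [t2]□□010
Step 2: δ(t2, □) = (t1, □, L) → [t1]□□□010
Step 3: δ(t1, □) = (t0, 1, L) → [t0]□1□□010
Step 4: δ(t0, □) = (t1, 1, R) → 1[t1]1□□010
Step 5: δ(t1, 1) = (t1, 0, L) → [t1]10□□010
Step 6: δ(t1, 1) = (t1, 0, L) → [t1]□00□□010
Step 7: δ(t1, □) = (t0, 1, L) → [t0]□100□□010
Step 8: δ(t0, □) = (t1, 1, R) → 1[t1]100□□010
Step 9: δ(t1, 1) = (t1, 0, L) → [t1]1000□□010
Step 10: δ(t1, 1) = (t1, 0, L) → [t1]□0000□□010

The machine has not reached a halting state after 10 steps.
The machine did not halt within the 10-step bound.

Answer: No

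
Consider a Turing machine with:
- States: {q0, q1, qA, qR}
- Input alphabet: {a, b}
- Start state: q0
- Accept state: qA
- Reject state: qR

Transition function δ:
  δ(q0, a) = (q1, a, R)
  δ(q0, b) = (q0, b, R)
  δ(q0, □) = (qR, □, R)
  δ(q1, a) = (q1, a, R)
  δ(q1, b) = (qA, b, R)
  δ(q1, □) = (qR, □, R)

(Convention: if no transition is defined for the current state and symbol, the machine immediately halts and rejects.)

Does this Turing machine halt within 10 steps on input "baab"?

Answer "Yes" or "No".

Execution trace:
Initial: [q0]baab
Step 1: δ(q0, b) = (q0, b, R) → b[q0]aab
Step 2: δ(q0, a) = (q1, a, R) → ba[q1]ab
Step 3: δ(q1, a) = (q1, a, R) → baa[q1]b
Step 4: δ(q1, b) = (qA, b, R) → baab[qA]□

The machine reaches the accept state qA and halts.
The machine halted after 4 steps (within the 10-step bound).

Answer: Yes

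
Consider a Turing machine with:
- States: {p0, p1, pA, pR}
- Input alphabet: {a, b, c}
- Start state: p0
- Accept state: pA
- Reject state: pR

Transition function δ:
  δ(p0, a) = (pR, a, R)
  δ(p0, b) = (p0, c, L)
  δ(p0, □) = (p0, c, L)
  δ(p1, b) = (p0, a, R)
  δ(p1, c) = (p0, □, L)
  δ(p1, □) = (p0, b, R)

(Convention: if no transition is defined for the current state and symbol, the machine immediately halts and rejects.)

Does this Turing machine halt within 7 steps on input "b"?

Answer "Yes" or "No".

Execution trace:
Initial: [p0]b
Step 1: δ(p0, b) = (p0, c, L) → [p0]□c
Step 2: δ(p0, □) = (p0, c, L) → [p0]□cc
Step 3: δ(p0, □) = (p0, c, L) → [p0]□ccc
Step 4: δ(p0, □) = (p0, c, L) → [p0]□cccc
Step 5: δ(p0, □) = (p0, c, L) → [p0]□ccccc
Step 6: δ(p0, □) = (p0, c, L) → [p0]□cccccc
Step 7: δ(p0, □) = (p0, c, L) → [p0]□ccccccc

The machine has not reached a halting state after 7 steps.
The machine did not halt within the 7-step bound.

Answer: No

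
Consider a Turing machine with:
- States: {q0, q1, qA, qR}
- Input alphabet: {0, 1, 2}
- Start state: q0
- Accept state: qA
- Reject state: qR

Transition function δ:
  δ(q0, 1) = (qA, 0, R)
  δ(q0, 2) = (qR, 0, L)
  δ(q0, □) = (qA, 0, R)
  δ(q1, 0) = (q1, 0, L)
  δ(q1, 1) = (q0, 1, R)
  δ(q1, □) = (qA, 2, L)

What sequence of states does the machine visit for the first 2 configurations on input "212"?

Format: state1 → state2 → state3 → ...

Execution trace:
Initial: [q0]212
Step 1: δ(q0, 2) = (qR, 0, L) → [qR]□012

The machine reaches the reject state qR and halts.

State sequence: q0 → qR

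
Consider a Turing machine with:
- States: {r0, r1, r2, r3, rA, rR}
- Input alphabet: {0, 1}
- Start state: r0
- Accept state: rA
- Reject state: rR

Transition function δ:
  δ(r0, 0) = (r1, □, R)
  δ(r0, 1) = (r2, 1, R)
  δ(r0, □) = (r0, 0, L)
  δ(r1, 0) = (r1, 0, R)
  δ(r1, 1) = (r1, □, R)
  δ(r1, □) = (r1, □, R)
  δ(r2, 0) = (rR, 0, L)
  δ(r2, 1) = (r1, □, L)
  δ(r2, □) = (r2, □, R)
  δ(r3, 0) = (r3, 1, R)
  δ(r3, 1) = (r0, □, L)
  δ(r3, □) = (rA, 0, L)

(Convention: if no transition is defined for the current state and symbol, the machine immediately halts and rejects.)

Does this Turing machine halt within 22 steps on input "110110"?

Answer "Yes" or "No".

Execution trace:
Initial: [r0]110110
Step 1: δ(r0, 1) = (r2, 1, R) → 1[r2]10110
Step 2: δ(r2, 1) = (r1, □, L) → [r1]1□0110
Step 3: δ(r1, 1) = (r1, □, R) → □[r1]□0110
Step 4: δ(r1, □) = (r1, □, R) → □□[r1]0110
Step 5: δ(r1, 0) = (r1, 0, R) → □□0[r1]110
Step 6: δ(r1, 1) = (r1, □, R) → □□0□[r1]10
Step 7: δ(r1, 1) = (r1, □, R) → □□0□□[r1]0
Step 8: δ(r1, 0) = (r1, 0, R) → □□0□□0[r1]□
Step 9: δ(r1, □) = (r1, □, R) → □□0□□0□[r1]□
Step 10: δ(r1, □) = (r1, □, R) → □□0□□0□□[r1]□
Step 11: δ(r1, □) = (r1, □, R) → □□0□□0□□□[r1]□
Step 12: δ(r1, □) = (r1, □, R) → □□0□□0□□□□[r1]□
Step 13: δ(r1, □) = (r1, □, R) → □□0□□0□□□□□[r1]□
Step 14: δ(r1, □) = (r1, □, R) → □□0□□0□□□□□□[r1]□
Step 15: δ(r1, □) = (r1, □, R) → □□0□□0□□□□□□□[r1]□
Step 16: δ(r1, □) = (r1, □, R) → □□0□□0□□□□□□□□[r1]□
Step 17: δ(r1, □) = (r1, □, R) → □□0□□0□□□□□□□□□[r1]□
Step 18: δ(r1, □) = (r1, □, R) → □□0□□0□□□□□□□□□□[r1]□
Step 19: δ(r1, □) = (r1, □, R) → □□0□□0□□□□□□□□□□□[r1]□
Step 20: δ(r1, □) = (r1, □, R) → □□0□□0□□□□□□□□□□□□[r1]□
Step 21: δ(r1, □) = (r1, □, R) → □□0□□0□□□□□□□□□□□□□[r1]□
Step 22: δ(r1, □) = (r1, □, R) → □□0□□0□□□□□□□□□□□□□□[r1]□

The machine has not reached a halting state after 22 steps.
The machine did not halt within the 22-step bound.

Answer: No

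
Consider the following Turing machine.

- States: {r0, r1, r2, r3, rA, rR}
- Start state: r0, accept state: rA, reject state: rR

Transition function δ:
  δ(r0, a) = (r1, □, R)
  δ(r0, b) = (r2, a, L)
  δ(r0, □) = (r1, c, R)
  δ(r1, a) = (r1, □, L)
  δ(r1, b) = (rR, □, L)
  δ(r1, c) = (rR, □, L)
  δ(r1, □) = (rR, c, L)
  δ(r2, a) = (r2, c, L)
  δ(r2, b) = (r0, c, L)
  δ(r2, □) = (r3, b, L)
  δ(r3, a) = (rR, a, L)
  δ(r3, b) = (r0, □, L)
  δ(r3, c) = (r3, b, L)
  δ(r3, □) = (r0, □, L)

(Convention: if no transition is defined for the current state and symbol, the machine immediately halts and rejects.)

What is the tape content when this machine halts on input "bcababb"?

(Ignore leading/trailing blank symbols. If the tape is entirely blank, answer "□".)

Execution trace:
Initial: [r0]bcababb
Step 1: δ(r0, b) = (r2, a, L) → [r2]□acababb
Step 2: δ(r2, □) = (r3, b, L) → [r3]□bacababb
Step 3: δ(r3, □) = (r0, □, L) → [r0]□□bacababb
Step 4: δ(r0, □) = (r1, c, R) → c[r1]□bacababb
Step 5: δ(r1, □) = (rR, c, L) → [rR]ccbacababb

The machine reaches the reject state rR and halts.

Final tape (ignoring leading/trailing blanks): ccbacababb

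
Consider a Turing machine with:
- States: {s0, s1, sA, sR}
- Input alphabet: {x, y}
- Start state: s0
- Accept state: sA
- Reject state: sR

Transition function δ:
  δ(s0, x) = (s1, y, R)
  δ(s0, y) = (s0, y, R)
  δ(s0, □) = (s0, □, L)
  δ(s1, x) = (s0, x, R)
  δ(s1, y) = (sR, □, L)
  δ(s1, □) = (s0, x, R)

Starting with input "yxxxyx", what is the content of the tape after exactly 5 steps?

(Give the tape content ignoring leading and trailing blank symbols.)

Execution trace:
Initial: [s0]yxxxyx
Step 1: δ(s0, y) = (s0, y, R) → y[s0]xxxyx
Step 2: δ(s0, x) = (s1, y, R) → yy[s1]xxyx
Step 3: δ(s1, x) = (s0, x, R) → yyx[s0]xyx
Step 4: δ(s0, x) = (s1, y, R) → yyxy[s1]yx
Step 5: δ(s1, y) = (sR, □, L) → yyx[sR]y□x

The machine reaches the reject state sR and halts.

After 5 steps, the tape (ignoring leading/trailing blanks) is: yyxy□x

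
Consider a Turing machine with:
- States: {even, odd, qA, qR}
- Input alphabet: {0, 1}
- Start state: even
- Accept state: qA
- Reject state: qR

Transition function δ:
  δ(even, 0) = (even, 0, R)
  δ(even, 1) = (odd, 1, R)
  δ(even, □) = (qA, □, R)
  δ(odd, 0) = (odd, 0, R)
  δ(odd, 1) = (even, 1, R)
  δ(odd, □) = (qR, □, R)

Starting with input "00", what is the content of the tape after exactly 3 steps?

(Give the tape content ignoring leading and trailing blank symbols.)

Execution trace:
Initial: [even]00
Step 1: δ(even, 0) = (even, 0, R) → 0[even]0
Step 2: δ(even, 0) = (even, 0, R) → 00[even]□
Step 3: δ(even, □) = (qA, □, R) → 00□[qA]□

The machine reaches the accept state qA and halts.

After 3 steps, the tape (ignoring leading/trailing blanks) is: 00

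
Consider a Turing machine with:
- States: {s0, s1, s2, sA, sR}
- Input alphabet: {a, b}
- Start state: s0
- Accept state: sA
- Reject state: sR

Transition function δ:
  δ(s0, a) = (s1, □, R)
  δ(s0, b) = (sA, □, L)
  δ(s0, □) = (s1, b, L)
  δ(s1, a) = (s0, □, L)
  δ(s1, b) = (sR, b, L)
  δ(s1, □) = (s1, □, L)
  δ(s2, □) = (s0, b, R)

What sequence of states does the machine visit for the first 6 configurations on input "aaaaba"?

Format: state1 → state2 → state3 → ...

Execution trace:
Initial: [s0]aaaaba
Step 1: δ(s0, a) = (s1, □, R) → □[s1]aaaba
Step 2: δ(s1, a) = (s0, □, L) → [s0]□□aaba
Step 3: δ(s0, □) = (s1, b, L) → [s1]□b□aaba
Step 4: δ(s1, □) = (s1, □, L) → [s1]□□b□aaba
Step 5: δ(s1, □) = (s1, □, L) → [s1]□□□b□aaba

State sequence: s0 → s1 → s0 → s1 → s1 → s1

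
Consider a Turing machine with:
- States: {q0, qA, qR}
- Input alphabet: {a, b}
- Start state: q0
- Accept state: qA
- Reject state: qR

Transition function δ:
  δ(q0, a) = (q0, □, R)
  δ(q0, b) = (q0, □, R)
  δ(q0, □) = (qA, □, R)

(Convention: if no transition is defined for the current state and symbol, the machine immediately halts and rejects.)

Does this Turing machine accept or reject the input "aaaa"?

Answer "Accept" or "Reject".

Execution trace:
Initial: [q0]aaaa
Step 1: δ(q0, a) = (q0, □, R) → □[q0]aaa
Step 2: δ(q0, a) = (q0, □, R) → □□[q0]aa
Step 3: δ(q0, a) = (q0, □, R) → □□□[q0]a
Step 4: δ(q0, a) = (q0, □, R) → □□□□[q0]□
Step 5: δ(q0, □) = (qA, □, R) → □□□□□[qA]□

The machine reaches the accept state qA and halts.

Answer: Accept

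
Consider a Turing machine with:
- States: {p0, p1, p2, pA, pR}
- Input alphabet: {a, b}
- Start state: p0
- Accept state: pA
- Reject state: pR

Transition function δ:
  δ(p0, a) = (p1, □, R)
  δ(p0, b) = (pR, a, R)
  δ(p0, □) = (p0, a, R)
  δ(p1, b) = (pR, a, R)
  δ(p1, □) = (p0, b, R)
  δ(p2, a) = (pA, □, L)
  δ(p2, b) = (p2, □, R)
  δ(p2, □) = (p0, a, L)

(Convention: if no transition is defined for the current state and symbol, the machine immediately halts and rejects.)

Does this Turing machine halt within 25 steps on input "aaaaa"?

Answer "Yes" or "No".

Execution trace:
Initial: [p0]aaaaa
Step 1: δ(p0, a) = (p1, □, R) → □[p1]aaaa

No transition is defined for δ(p1, a). By convention the machine halts and rejects.
The machine halted after 1 step (within the 25-step bound).

Answer: Yes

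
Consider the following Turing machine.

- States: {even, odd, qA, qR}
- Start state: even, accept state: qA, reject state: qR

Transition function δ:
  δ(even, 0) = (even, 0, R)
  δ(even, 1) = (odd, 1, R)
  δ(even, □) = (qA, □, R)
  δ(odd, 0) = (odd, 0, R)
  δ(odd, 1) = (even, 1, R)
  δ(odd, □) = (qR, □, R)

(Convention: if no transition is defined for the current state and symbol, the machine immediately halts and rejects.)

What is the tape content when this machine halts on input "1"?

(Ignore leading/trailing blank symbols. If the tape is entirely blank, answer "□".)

Execution trace:
Initial: [even]1
Step 1: δ(even, 1) = (odd, 1, R) → 1[odd]□
Step 2: δ(odd, □) = (qR, □, R) → 1□[qR]□

The machine reaches the reject state qR and halts.

Final tape (ignoring leading/trailing blanks): 1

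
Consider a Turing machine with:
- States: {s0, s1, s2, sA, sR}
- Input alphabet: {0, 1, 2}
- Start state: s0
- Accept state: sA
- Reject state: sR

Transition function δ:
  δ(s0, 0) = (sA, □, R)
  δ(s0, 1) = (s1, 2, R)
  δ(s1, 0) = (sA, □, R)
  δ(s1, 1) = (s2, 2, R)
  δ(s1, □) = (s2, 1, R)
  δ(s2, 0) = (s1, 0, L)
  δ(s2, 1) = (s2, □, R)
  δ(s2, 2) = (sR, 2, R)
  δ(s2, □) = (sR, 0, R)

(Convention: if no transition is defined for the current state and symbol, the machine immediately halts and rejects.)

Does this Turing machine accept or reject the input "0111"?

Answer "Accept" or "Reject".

Execution trace:
Initial: [s0]0111
Step 1: δ(s0, 0) = (sA, □, R) → □[sA]111

The machine reaches the accept state sA and halts.

Answer: Accept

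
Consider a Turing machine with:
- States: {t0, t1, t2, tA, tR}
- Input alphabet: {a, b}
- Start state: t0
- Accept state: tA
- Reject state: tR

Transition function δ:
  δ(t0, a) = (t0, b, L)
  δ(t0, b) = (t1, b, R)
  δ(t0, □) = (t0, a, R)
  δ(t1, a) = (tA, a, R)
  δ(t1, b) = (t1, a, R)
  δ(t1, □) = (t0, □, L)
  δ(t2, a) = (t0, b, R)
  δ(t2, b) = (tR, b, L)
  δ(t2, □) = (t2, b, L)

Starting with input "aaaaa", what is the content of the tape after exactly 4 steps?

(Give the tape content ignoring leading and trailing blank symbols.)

Execution trace:
Initial: [t0]aaaaa
Step 1: δ(t0, a) = (t0, b, L) → [t0]□baaaa
Step 2: δ(t0, □) = (t0, a, R) → a[t0]baaaa
Step 3: δ(t0, b) = (t1, b, R) → ab[t1]aaaa
Step 4: δ(t1, a) = (tA, a, R) → aba[tA]aaa

The machine reaches the accept state tA and halts.

After 4 steps, the tape (ignoring leading/trailing blanks) is: abaaaa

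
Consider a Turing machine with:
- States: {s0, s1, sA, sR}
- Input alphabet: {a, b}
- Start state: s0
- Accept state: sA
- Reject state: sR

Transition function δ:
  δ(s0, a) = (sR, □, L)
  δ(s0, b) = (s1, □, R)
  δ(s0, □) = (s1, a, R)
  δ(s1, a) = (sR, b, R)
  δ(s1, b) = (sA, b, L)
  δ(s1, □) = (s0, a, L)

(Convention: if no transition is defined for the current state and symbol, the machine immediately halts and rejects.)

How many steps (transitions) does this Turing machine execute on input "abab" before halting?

Execution trace:
Initial: [s0]abab
Step 1: δ(s0, a) = (sR, □, L) → [sR]□□bab

The machine reaches the reject state sR and halts.

The machine executed 1 step before halting.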